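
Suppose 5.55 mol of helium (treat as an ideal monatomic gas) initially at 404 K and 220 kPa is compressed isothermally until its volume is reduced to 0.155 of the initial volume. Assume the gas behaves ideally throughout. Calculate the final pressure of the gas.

V₁ = nRT₁/P₁ = 5.55×8.314×404/220 = 84.7 L.
Isothermal: T stays 404 K; PV = const ⇒ V₂ = 13.1 L, P₂ = 1420 kPa.

1420 kPa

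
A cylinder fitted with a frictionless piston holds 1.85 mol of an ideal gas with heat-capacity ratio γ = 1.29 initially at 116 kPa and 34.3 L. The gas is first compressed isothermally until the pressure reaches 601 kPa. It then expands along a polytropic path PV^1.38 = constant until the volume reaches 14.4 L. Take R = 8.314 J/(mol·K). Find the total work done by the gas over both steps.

-3870 J

T₁ = P₁V₁/(nR) = 116×34.3/(1.85×8.314) = 259 K.
Step 1 — Isothermal: T stays 259 K; PV = const ⇒ V₂ = 6.62 L, P₂ = 601 kPa.
ΔU = 0 (ideal gas, T constant).
W = nRT ln(V₂/V₁) = 1.85×8.314×259×ln(0.193) = -6550 J.
Q = ΔU + W = -6550 J.
State after step 1: P = 601 kPa, V = 6.62 L, T = 259 K.
Step 2 — Polytropic n=1.38: T₂ = T₁(V₁/V₂)^(n−1) = 259×(0.460)^0.38 = 193 K; P₂ = P₁(V₁/V₂)^n = 206 kPa.
W = (P₁V₁−P₂V₂)/(n−1) = (601×6.62−206×14.4)/0.38 = 2680 J.
ΔU = nCvΔT = 1.85×28.7×(193−259) = -3510 J.
Q = ΔU + W = -831 J.
Net over both steps: W = -3870 J, Q = -7380 J, ΔU = -3510 J.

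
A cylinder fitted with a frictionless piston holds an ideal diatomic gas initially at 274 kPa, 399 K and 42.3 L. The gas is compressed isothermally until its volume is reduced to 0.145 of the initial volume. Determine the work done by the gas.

-22400 J

n = P₁V₁/(RT₁) = 274×42.3/(8.314×399) = 3.49 mol.
Isothermal: T stays 399 K; PV = const ⇒ V₂ = 6.13 L, P₂ = 1890 kPa.
W = nRT ln(V₂/V₁) = 3.49×8.314×399×ln(0.145) = -22400 J.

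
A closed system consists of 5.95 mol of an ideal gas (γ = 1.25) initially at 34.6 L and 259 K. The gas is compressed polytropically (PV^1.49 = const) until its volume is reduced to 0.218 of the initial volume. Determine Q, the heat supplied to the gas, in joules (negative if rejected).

P₁ = nRT₁/V₁ = 5.95×8.314×259/34.6 = 370 kPa.
Polytropic n=1.49: T₂ = T₁(V₁/V₂)^(n−1) = 259×(4.59)^0.49 = 546 K; P₂ = P₁(V₁/V₂)^n = 3580 kPa.
W = (P₁V₁−P₂V₂)/(n−1) = (370×34.6−3580×7.54)/0.49 = -29000 J.
ΔU = nCvΔT = 5.95×33.3×(546−259) = 56900 J.
Q = ΔU + W = 27800 J.

27800 J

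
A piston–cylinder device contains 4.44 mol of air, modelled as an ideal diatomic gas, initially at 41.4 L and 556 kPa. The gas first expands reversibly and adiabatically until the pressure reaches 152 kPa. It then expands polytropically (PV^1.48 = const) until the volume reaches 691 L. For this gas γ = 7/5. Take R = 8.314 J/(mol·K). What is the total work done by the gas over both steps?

T₁ = P₁V₁/(nR) = 556×41.4/(4.44×8.314) = 624 K.
Step 1 — Adiabatic: T₂/T₁ = (P₂/P₁)^((γ−1)/γ) ⇒ T₂ = 624×(0.273)^0.286 = 430 K; V₂ = 105 L.
ΔU = nCvΔT = 4.44×20.8×(430−624) = -17800 J.
Q = 0 for an adiabatic process, so W = −ΔU = 17800 J.
State after step 1: P = 152 kPa, V = 105 L, T = 430 K.
Step 2 — Polytropic n=1.48: T₂ = T₁(V₁/V₂)^(n−1) = 430×(0.151)^0.48 = 174 K; P₂ = P₁(V₁/V₂)^n = 9.29 kPa.
W = (P₁V₁−P₂V₂)/(n−1) = (152×105−9.29×691)/0.48 = 19700 J.
ΔU = nCvΔT = 4.44×20.8×(174−430) = -23700 J.
Q = ΔU + W = -3950 J.
Net over both steps: W = 37600 J, Q = -3950 J, ΔU = -41500 J.

37600 J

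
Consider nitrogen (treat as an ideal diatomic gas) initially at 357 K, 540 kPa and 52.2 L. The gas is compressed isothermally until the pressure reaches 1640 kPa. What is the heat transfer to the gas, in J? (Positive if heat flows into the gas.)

n = P₁V₁/(RT₁) = 540×52.2/(8.314×357) = 9.50 mol.
Isothermal: T stays 357 K; PV = const ⇒ V₂ = 17.2 L, P₂ = 1640 kPa.
ΔU = 0 (ideal gas, T constant).
W = nRT ln(V₂/V₁) = 9.50×8.314×357×ln(0.329) = -31300 J.
Q = ΔU + W = -31300 J.

-31300 J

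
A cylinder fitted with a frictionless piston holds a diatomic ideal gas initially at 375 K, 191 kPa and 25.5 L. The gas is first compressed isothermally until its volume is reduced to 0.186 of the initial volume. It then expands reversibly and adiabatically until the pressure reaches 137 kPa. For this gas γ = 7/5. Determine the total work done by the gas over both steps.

-2860 J

n = P₁V₁/(RT₁) = 191×25.5/(8.314×375) = 1.56 mol.
Step 1 — Isothermal: T stays 375 K; PV = const ⇒ V₂ = 4.74 L, P₂ = 1030 kPa.
ΔU = 0 (ideal gas, T constant).
W = nRT ln(V₂/V₁) = 1.56×8.314×375×ln(0.186) = -8190 J.
Q = ΔU + W = -8190 J.
State after step 1: P = 1030 kPa, V = 4.74 L, T = 375 K.
Step 2 — Adiabatic: T₂/T₁ = (P₂/P₁)^((γ−1)/γ) ⇒ T₂ = 375×(0.133)^0.286 = 211 K; V₂ = 20.0 L.
ΔU = nCvΔT = 1.56×20.8×(211−375) = -5330 J.
Q = 0 for an adiabatic process, so W = −ΔU = 5330 J.
Net over both steps: W = -2860 J, Q = -8190 J, ΔU = -5330 J.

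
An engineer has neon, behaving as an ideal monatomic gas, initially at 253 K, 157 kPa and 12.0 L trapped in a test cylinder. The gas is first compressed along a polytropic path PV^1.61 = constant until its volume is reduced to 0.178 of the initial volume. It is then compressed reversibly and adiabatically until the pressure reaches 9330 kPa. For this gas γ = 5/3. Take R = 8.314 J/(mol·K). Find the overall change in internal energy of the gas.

10800 J

n = P₁V₁/(RT₁) = 157×12.0/(8.314×253) = 0.896 mol.
Step 1 — Polytropic n=1.61: T₂ = T₁(V₁/V₂)^(n−1) = 253×(5.62)^0.61 = 725 K; P₂ = P₁(V₁/V₂)^n = 2530 kPa.
W = (P₁V₁−P₂V₂)/(n−1) = (157×12.0−2530×2.14)/0.61 = -5760 J.
ΔU = nCvΔT = 0.896×12.5×(725−253) = 5270 J.
Q = ΔU + W = -490 J.
State after step 1: P = 2530 kPa, V = 2.14 L, T = 725 K.
Step 2 — Adiabatic: T₂/T₁ = (P₂/P₁)^((γ−1)/γ) ⇒ T₂ = 725×(3.69)^0.400 = 1220 K; V₂ = 0.976 L.
ΔU = nCvΔT = 0.896×12.5×(1220−725) = 5560 J.
Q = 0 for an adiabatic process, so W = −ΔU = -5560 J.
Net over both steps: W = -11300 J, Q = -490 J, ΔU = 10800 J.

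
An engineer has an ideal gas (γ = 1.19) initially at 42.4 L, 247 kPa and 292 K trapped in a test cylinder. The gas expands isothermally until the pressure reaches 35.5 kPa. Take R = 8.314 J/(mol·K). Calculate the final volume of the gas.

295 L

Isothermal: T stays 292 K; PV = const ⇒ V₂ = 295 L, P₂ = 35.5 kPa.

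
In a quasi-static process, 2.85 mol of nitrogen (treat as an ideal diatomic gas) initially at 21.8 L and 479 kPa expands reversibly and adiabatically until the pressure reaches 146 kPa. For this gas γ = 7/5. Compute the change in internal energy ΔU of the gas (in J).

T₁ = P₁V₁/(nR) = 479×21.8/(2.85×8.314) = 441 K.
Adiabatic: T₂/T₁ = (P₂/P₁)^((γ−1)/γ) ⇒ T₂ = 441×(0.305)^0.286 = 314 K; V₂ = 50.9 L.
For an ideal gas ΔU = nCvΔT with Cv = (5/2)R = 20.8 J/(mol·K).
ΔU = 2.85×20.8×(314−441) = -7510 J.

-7510 J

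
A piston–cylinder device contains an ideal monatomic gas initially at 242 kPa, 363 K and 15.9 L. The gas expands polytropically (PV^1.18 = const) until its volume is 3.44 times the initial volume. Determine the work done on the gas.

n = P₁V₁/(RT₁) = 242×15.9/(8.314×363) = 1.27 mol.
Polytropic n=1.18: T₂ = T₁(V₁/V₂)^(n−1) = 363×(0.291)^0.18 = 291 K; P₂ = P₁(V₁/V₂)^n = 56.3 kPa.
W = (P₁V₁−P₂V₂)/(n−1) = (242×15.9−56.3×54.7)/0.18 = 4260 J.
Work done on the gas = −W_by = -4260 J.

-4260 J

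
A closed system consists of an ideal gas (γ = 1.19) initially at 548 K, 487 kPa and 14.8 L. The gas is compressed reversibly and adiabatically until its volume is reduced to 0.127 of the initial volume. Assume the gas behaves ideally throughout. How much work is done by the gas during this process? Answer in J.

-18200 J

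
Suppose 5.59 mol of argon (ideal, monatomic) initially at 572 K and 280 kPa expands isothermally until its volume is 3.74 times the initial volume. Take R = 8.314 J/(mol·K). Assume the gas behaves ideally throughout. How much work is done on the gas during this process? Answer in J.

-35100 J

V₁ = nRT₁/P₁ = 5.59×8.314×572/280 = 94.9 L.
Isothermal: T stays 572 K; PV = const ⇒ V₂ = 355 L, P₂ = 74.9 kPa.
W = nRT ln(V₂/V₁) = 5.59×8.314×572×ln(3.74) = 35100 J.
Work done on the gas = −W_by = -35100 J.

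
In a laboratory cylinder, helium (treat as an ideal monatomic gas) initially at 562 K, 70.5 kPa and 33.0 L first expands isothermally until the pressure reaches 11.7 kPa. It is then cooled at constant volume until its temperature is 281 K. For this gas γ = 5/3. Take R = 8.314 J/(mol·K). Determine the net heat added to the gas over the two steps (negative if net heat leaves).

2430 J

n = P₁V₁/(RT₁) = 70.5×33.0/(8.314×562) = 0.498 mol.
Step 1 — Isothermal: T stays 562 K; PV = const ⇒ V₂ = 199 L, P₂ = 11.7 kPa.
ΔU = 0 (ideal gas, T constant).
W = nRT ln(V₂/V₁) = 0.498×8.314×562×ln(6.03) = 4180 J.
Q = ΔU + W = 4180 J.
State after step 1: P = 11.7 kPa, V = 199 L, T = 562 K.
Step 2 — Isochoric: V stays 199 L; P/T = const ⇒ T₂ = 281 K, P₂ = 5.85 kPa.
W = 0 (no volume change).
ΔU = nCvΔT = 0.498×12.5×(281−562) = -1740 J.
Q = ΔU = -1740 J.
Net over both steps: W = 4180 J, Q = 2430 J, ΔU = -1740 J.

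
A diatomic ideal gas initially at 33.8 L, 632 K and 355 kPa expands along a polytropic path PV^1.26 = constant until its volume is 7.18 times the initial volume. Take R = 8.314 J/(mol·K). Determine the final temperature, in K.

379 K

Polytropic n=1.26: T₂ = T₁(V₁/V₂)^(n−1) = 632×(0.139)^0.26 = 379 K; P₂ = P₁(V₁/V₂)^n = 29.6 kPa.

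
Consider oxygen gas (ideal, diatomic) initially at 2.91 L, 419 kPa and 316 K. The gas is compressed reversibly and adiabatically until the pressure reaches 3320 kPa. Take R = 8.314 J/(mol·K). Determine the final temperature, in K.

571 K

Adiabatic: T₂/T₁ = (P₂/P₁)^((γ−1)/γ) ⇒ T₂ = 316×(7.92)^0.286 = 571 K; V₂ = 0.663 L.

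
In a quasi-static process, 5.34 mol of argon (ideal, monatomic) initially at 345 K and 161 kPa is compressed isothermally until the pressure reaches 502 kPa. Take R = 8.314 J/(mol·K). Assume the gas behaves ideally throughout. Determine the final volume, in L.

30.5 L

V₁ = nRT₁/P₁ = 5.34×8.314×345/161 = 95.1 L.
Isothermal: T stays 345 K; PV = const ⇒ V₂ = 30.5 L, P₂ = 502 kPa.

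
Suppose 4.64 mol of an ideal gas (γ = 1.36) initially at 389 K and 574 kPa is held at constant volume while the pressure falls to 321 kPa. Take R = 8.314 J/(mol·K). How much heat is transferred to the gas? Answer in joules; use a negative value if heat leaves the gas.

-18400 J

V₁ = nRT₁/P₁ = 4.64×8.314×389/574 = 26.1 L.
Isochoric: V stays 26.1 L; P/T = const ⇒ T₂ = 218 K, P₂ = 321 kPa.
W = 0 (no volume change).
ΔU = nCvΔT = 4.64×23.1×(218−389) = -18400 J.
Q = ΔU = -18400 J.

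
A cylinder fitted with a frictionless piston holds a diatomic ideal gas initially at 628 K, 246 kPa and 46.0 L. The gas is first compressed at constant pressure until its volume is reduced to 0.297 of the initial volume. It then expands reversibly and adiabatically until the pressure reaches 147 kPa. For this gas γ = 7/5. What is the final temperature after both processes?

161 K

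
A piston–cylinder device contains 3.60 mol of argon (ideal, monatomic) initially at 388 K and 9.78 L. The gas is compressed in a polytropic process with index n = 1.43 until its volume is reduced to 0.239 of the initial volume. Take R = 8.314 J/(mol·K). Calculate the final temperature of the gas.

718 K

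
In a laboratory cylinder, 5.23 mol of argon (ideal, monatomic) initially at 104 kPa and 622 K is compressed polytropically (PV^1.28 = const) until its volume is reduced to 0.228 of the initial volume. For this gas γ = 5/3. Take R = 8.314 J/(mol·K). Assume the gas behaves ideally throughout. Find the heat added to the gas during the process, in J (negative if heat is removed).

-28700 J

V₁ = nRT₁/P₁ = 5.23×8.314×622/104 = 260 L.
Polytropic n=1.28: T₂ = T₁(V₁/V₂)^(n−1) = 622×(4.39)^0.28 = 941 K; P₂ = P₁(V₁/V₂)^n = 690 kPa.
W = (P₁V₁−P₂V₂)/(n−1) = (104×260−690×59.3)/0.28 = -49500 J.
ΔU = nCvΔT = 5.23×12.5×(941−622) = 20800 J.
Q = ΔU + W = -28700 J.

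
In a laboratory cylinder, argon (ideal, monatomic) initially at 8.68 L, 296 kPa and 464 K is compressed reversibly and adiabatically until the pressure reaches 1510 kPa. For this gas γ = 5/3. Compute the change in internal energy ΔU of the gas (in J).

3540 J

n = P₁V₁/(RT₁) = 296×8.68/(8.314×464) = 0.666 mol.
Adiabatic: T₂/T₁ = (P₂/P₁)^((γ−1)/γ) ⇒ T₂ = 464×(5.10)^0.400 = 890 K; V₂ = 3.27 L.
For an ideal gas ΔU = nCvΔT with Cv = (3/2)R = 12.5 J/(mol·K).
ΔU = 0.666×12.5×(890−464) = 3540 J.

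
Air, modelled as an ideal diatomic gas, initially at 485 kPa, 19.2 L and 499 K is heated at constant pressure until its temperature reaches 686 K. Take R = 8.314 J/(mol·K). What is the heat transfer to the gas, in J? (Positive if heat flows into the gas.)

12200 J

n = P₁V₁/(RT₁) = 485×19.2/(8.314×499) = 2.24 mol.
Isobaric: P stays 485 kPa; V/T = const ⇒ T₂ = 686 K, V₂ = 26.4 L.
W = PΔV = 485×(26.4−19.2) kPa·L = 3490 J.
ΔU = nCvΔT = 2.24×20.8×(686−499) = 8720 J.
Q = ΔU + W = nCpΔT = 12200 J.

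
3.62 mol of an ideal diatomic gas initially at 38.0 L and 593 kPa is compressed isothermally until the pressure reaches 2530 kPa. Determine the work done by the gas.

-32700 J

T₁ = P₁V₁/(nR) = 593×38.0/(3.62×8.314) = 749 K.
Isothermal: T stays 749 K; PV = const ⇒ V₂ = 8.91 L, P₂ = 2530 kPa.
W = nRT ln(V₂/V₁) = 3.62×8.314×749×ln(0.234) = -32700 J.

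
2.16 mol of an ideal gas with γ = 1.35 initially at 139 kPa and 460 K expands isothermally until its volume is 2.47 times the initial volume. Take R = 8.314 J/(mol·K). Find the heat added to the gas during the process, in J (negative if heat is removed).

V₁ = nRT₁/P₁ = 2.16×8.314×460/139 = 59.4 L.
Isothermal: T stays 460 K; PV = const ⇒ V₂ = 147 L, P₂ = 56.3 kPa.
ΔU = 0 (ideal gas, T constant).
W = nRT ln(V₂/V₁) = 2.16×8.314×460×ln(2.47) = 7470 J.
Q = ΔU + W = 7470 J.

7470 J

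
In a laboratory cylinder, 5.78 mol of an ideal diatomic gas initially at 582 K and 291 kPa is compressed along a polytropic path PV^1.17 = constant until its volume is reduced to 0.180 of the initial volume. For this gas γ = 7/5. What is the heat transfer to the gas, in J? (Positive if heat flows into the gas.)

-32000 J

V₁ = nRT₁/P₁ = 5.78×8.314×582/291 = 96.1 L.
Polytropic n=1.17: T₂ = T₁(V₁/V₂)^(n−1) = 582×(5.56)^0.17 = 779 K; P₂ = P₁(V₁/V₂)^n = 2160 kPa.
W = (P₁V₁−P₂V₂)/(n−1) = (291×96.1−2160×17.3)/0.17 = -55700 J.
ΔU = nCvΔT = 5.78×20.8×(779−582) = 23700 J.
Q = ΔU + W = -32000 J.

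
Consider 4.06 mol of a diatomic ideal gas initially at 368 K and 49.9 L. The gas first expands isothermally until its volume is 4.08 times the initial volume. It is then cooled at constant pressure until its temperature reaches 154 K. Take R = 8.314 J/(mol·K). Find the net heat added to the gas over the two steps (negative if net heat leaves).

P₁ = nRT₁/V₁ = 4.06×8.314×368/49.9 = 249 kPa.
Step 1 — Isothermal: T stays 368 K; PV = const ⇒ V₂ = 204 L, P₂ = 61.0 kPa.
ΔU = 0 (ideal gas, T constant).
W = nRT ln(V₂/V₁) = 4.06×8.314×368×ln(4.08) = 17500 J.
Q = ΔU + W = 17500 J.
State after step 1: P = 61.0 kPa, V = 204 L, T = 368 K.
Step 2 — Isobaric: P stays 61.0 kPa; V/T = const ⇒ T₂ = 154 K, V₂ = 85.2 L.
W = PΔV = 61.0×(85.2−204) kPa·L = -7220 J.
ΔU = nCvΔT = 4.06×20.8×(154−368) = -18100 J.
Q = ΔU + W = nCpΔT = -25300 J.
Net over both steps: W = 10200 J, Q = -7820 J, ΔU = -18100 J.

-7820 J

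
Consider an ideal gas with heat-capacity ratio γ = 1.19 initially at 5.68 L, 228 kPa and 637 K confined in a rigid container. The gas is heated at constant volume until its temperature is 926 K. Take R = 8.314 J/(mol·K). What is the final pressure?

Isochoric: V stays 5.68 L; P/T = const ⇒ T₂ = 926 K, P₂ = 331 kPa.

331 kPa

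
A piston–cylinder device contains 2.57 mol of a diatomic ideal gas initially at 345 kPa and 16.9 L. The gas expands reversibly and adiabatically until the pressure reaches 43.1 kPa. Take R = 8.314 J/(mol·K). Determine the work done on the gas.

T₁ = P₁V₁/(nR) = 345×16.9/(2.57×8.314) = 273 K.
Adiabatic: T₂/T₁ = (P₂/P₁)^((γ−1)/γ) ⇒ T₂ = 273×(0.125)^0.286 = 151 K; V₂ = 74.7 L.
ΔU = nCvΔT = 2.57×20.8×(151−273) = -6530 J.
Q = 0 for an adiabatic process, so W = −ΔU = 6530 J.
Work done on the gas = −W_by = -6530 J.

-6530 J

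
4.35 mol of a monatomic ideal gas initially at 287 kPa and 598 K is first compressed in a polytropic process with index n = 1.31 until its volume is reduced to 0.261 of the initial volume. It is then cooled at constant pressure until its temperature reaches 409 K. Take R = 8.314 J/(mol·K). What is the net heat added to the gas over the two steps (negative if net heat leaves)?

-64300 J

V₁ = nRT₁/P₁ = 4.35×8.314×598/287 = 75.4 L.
Step 1 — Polytropic n=1.31: T₂ = T₁(V₁/V₂)^(n−1) = 598×(3.83)^0.31 = 907 K; P₂ = P₁(V₁/V₂)^n = 1670 kPa.
W = (P₁V₁−P₂V₂)/(n−1) = (287×75.4−1670×19.7)/0.31 = -36000 J.
ΔU = nCvΔT = 4.35×12.5×(907−598) = 16800 J.
Q = ΔU + W = -19300 J.
State after step 1: P = 1670 kPa, V = 19.7 L, T = 907 K.
Step 2 — Isobaric: P stays 1670 kPa; V/T = const ⇒ T₂ = 409 K, V₂ = 8.87 L.
W = PΔV = 1670×(8.87−19.7) kPa·L = -18000 J.
ΔU = nCvΔT = 4.35×12.5×(409−907) = -27000 J.
Q = ΔU + W = nCpΔT = -45000 J.
Net over both steps: W = -54000 J, Q = -64300 J, ΔU = -10300 J.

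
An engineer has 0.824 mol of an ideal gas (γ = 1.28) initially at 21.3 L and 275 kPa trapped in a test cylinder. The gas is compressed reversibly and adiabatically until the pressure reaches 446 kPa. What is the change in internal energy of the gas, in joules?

2330 J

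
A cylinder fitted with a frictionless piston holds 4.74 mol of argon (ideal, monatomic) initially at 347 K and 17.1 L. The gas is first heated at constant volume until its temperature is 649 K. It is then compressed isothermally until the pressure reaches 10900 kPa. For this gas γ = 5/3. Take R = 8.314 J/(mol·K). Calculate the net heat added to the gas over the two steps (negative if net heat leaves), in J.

P₁ = nRT₁/V₁ = 4.74×8.314×347/17.1 = 800 kPa.
Step 1 — Isochoric: V stays 17.1 L; P/T = const ⇒ T₂ = 649 K, P₂ = 1500 kPa.
W = 0 (no volume change).
ΔU = nCvΔT = 4.74×12.5×(649−347) = 17900 J.
Q = ΔU = 17900 J.
State after step 1: P = 1500 kPa, V = 17.1 L, T = 649 K.
Step 2 — Isothermal: T stays 649 K; PV = const ⇒ V₂ = 2.35 L, P₂ = 10900 kPa.
ΔU = 0 (ideal gas, T constant).
W = nRT ln(V₂/V₁) = 4.74×8.314×649×ln(0.137) = -50800 J.
Q = ΔU + W = -50800 J.
Net over both steps: W = -50800 J, Q = -32900 J, ΔU = 17900 J.

-32900 J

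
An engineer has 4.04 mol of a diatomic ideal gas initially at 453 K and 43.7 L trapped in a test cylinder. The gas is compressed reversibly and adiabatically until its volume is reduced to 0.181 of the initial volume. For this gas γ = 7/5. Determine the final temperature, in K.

897 K

P₁ = nRT₁/V₁ = 4.04×8.314×453/43.7 = 348 kPa.
Adiabatic: TV^(γ−1) = const ⇒ T₂ = 453×(5.52)^0.400 = 897 K; PV^γ = const ⇒ P₂ = 3810 kPa.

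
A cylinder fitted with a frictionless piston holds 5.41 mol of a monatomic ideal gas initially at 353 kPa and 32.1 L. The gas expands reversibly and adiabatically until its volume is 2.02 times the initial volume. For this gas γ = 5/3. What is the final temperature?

T₁ = P₁V₁/(nR) = 353×32.1/(5.41×8.314) = 252 K.
Adiabatic: TV^(γ−1) = const ⇒ T₂ = 252×(0.495)^0.667 = 158 K; PV^γ = const ⇒ P₂ = 109 kPa.

158 K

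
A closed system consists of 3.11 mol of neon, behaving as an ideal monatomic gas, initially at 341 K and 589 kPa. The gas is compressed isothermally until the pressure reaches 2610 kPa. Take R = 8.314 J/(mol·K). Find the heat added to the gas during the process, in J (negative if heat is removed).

-13100 J

V₁ = nRT₁/P₁ = 3.11×8.314×341/589 = 15.0 L.
Isothermal: T stays 341 K; PV = const ⇒ V₂ = 3.38 L, P₂ = 2610 kPa.
ΔU = 0 (ideal gas, T constant).
W = nRT ln(V₂/V₁) = 3.11×8.314×341×ln(0.226) = -13100 J.
Q = ΔU + W = -13100 J.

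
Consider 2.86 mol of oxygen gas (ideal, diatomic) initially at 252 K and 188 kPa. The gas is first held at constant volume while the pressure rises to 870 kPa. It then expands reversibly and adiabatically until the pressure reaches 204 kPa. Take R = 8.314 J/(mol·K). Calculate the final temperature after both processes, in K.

771 K

V₁ = nRT₁/P₁ = 2.86×8.314×252/188 = 31.9 L.
Step 1 — Isochoric: V stays 31.9 L; P/T = const ⇒ T₂ = 1170 K, P₂ = 870 kPa.
W = 0 (no volume change).
ΔU = nCvΔT = 2.86×20.8×(1170−252) = 54300 J.
Q = ΔU = 54300 J.
State after step 1: P = 870 kPa, V = 31.9 L, T = 1170 K.
Step 2 — Adiabatic: T₂/T₁ = (P₂/P₁)^((γ−1)/γ) ⇒ T₂ = 1170×(0.234)^0.286 = 771 K; V₂ = 89.8 L.
ΔU = nCvΔT = 2.86×20.8×(771−1170) = -23500 J.
Q = 0 for an adiabatic process, so W = −ΔU = 23500 J.
Net over both steps: W = 23500 J, Q = 54300 J, ΔU = 30800 J.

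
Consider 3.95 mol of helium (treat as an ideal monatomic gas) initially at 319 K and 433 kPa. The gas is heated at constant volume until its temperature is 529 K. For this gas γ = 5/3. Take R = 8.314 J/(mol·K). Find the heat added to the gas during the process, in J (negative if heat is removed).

V₁ = nRT₁/P₁ = 3.95×8.314×319/433 = 24.2 L.
Isochoric: V stays 24.2 L; P/T = const ⇒ T₂ = 529 K, P₂ = 718 kPa.
W = 0 (no volume change).
ΔU = nCvΔT = 3.95×12.5×(529−319) = 10300 J.
Q = ΔU = 10300 J.

10300 J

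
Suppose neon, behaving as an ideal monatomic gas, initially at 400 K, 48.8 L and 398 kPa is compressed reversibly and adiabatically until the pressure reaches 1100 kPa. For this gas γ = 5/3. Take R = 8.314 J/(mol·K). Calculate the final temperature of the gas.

601 K

Adiabatic: T₂/T₁ = (P₂/P₁)^((γ−1)/γ) ⇒ T₂ = 400×(2.76)^0.400 = 601 K; V₂ = 26.5 L.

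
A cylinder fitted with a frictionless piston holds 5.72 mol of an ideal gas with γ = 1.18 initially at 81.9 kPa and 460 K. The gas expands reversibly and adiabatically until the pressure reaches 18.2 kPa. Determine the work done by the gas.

V₁ = nRT₁/P₁ = 5.72×8.314×460/81.9 = 267 L.
Adiabatic: T₂/T₁ = (P₂/P₁)^((γ−1)/γ) ⇒ T₂ = 460×(0.222)^0.153 = 366 K; V₂ = 956 L.
ΔU = nCvΔT = 5.72×46.2×(366−460) = -24900 J.
Q = 0 for an adiabatic process, so W = −ΔU = 24900 J.

24900 J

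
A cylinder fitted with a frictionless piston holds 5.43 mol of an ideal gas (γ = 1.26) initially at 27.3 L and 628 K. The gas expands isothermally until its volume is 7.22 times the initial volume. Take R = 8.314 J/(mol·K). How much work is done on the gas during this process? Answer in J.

-56000 J

P₁ = nRT₁/V₁ = 5.43×8.314×628/27.3 = 1040 kPa.
Isothermal: T stays 628 K; PV = const ⇒ V₂ = 197 L, P₂ = 144 kPa.
W = nRT ln(V₂/V₁) = 5.43×8.314×628×ln(7.22) = 56000 J.
Work done on the gas = −W_by = -56000 J.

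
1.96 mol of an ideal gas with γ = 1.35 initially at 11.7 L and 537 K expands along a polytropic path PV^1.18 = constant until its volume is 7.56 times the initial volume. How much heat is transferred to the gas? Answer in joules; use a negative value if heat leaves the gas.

P₁ = nRT₁/V₁ = 1.96×8.314×537/11.7 = 748 kPa.
Polytropic n=1.18: T₂ = T₁(V₁/V₂)^(n−1) = 537×(0.132)^0.18 = 373 K; P₂ = P₁(V₁/V₂)^n = 68.7 kPa.
W = (P₁V₁−P₂V₂)/(n−1) = (748×11.7−68.7×88.5)/0.18 = 14800 J.
ΔU = nCvΔT = 1.96×23.8×(373−537) = -7630 J.
Q = ΔU + W = 7210 J.

7210 J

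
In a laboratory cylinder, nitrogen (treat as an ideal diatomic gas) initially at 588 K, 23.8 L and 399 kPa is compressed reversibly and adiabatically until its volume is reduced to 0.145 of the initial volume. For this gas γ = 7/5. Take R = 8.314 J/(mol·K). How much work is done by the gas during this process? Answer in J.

-27700 J

n = P₁V₁/(RT₁) = 399×23.8/(8.314×588) = 1.94 mol.
Adiabatic: TV^(γ−1) = const ⇒ T₂ = 588×(6.90)^0.400 = 1270 K; PV^γ = const ⇒ P₂ = 5960 kPa.
ΔU = nCvΔT = 1.94×20.8×(1270−588) = 27700 J.
Q = 0 for an adiabatic process, so W = −ΔU = -27700 J.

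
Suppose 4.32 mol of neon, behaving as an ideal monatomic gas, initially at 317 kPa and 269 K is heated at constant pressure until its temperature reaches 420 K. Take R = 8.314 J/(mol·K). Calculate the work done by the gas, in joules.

5420 J

V₁ = nRT₁/P₁ = 4.32×8.314×269/317 = 30.5 L.
Isobaric: P stays 317 kPa; V/T = const ⇒ T₂ = 420 K, V₂ = 47.6 L.
W = PΔV = 317×(47.6−30.5) kPa·L = 5420 J.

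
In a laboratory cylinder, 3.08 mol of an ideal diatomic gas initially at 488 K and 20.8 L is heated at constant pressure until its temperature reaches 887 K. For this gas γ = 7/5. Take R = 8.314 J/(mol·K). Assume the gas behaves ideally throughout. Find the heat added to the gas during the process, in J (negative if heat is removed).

P₁ = nRT₁/V₁ = 3.08×8.314×488/20.8 = 601 kPa.
Isobaric: P stays 601 kPa; V/T = const ⇒ T₂ = 887 K, V₂ = 37.8 L.
W = PΔV = 601×(37.8−20.8) kPa·L = 10200 J.
ΔU = nCvΔT = 3.08×20.8×(887−488) = 25500 J.
Q = ΔU + W = nCpΔT = 35800 J.

35800 J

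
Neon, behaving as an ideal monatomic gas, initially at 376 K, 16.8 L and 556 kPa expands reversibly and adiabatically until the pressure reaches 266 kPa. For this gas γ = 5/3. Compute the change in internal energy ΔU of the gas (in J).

n = P₁V₁/(RT₁) = 556×16.8/(8.314×376) = 2.99 mol.
Adiabatic: T₂/T₁ = (P₂/P₁)^((γ−1)/γ) ⇒ T₂ = 376×(0.478)^0.400 = 280 K; V₂ = 26.1 L.
For an ideal gas ΔU = nCvΔT with Cv = (3/2)R = 12.5 J/(mol·K).
ΔU = 2.99×12.5×(280−376) = -3580 J.

-3580 J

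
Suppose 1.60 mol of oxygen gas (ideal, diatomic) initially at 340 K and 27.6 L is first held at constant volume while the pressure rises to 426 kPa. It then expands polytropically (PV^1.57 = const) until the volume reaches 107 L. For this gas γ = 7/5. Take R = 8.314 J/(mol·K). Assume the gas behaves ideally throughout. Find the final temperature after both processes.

P₁ = nRT₁/V₁ = 1.60×8.314×340/27.6 = 164 kPa.
Step 1 — Isochoric: V stays 27.6 L; P/T = const ⇒ T₂ = 884 K, P₂ = 426 kPa.
W = 0 (no volume change).
ΔU = nCvΔT = 1.60×20.8×(884−340) = 18100 J.
Q = ΔU = 18100 J.
State after step 1: P = 426 kPa, V = 27.6 L, T = 884 K.
Step 2 — Polytropic n=1.57: T₂ = T₁(V₁/V₂)^(n−1) = 884×(0.258)^0.57 = 408 K; P₂ = P₁(V₁/V₂)^n = 50.8 kPa.
W = (P₁V₁−P₂V₂)/(n−1) = (426×27.6−50.8×107)/0.57 = 11100 J.
ΔU = nCvΔT = 1.60×20.8×(408−884) = -15800 J.
Q = ΔU + W = -4720 J.
Net over both steps: W = 11100 J, Q = 13400 J, ΔU = 2270 J.

408 K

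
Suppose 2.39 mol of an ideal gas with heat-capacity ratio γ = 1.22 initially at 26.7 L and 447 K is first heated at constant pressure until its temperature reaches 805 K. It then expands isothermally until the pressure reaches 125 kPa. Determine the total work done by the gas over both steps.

P₁ = nRT₁/V₁ = 2.39×8.314×447/26.7 = 333 kPa.
Step 1 — Isobaric: P stays 333 kPa; V/T = const ⇒ T₂ = 805 K, V₂ = 48.1 L.
W = PΔV = 333×(48.1−26.7) kPa·L = 7110 J.
ΔU = nCvΔT = 2.39×37.8×(805−447) = 32300 J.
Q = ΔU + W = nCpΔT = 39400 J.
State after step 1: P = 333 kPa, V = 48.1 L, T = 805 K.
Step 2 — Isothermal: T stays 805 K; PV = const ⇒ V₂ = 128 L, P₂ = 125 kPa.
ΔU = 0 (ideal gas, T constant).
W = nRT ln(V₂/V₁) = 2.39×8.314×805×ln(2.66) = 15700 J.
Q = ΔU + W = 15700 J.
Net over both steps: W = 22800 J, Q = 55100 J, ΔU = 32300 J.

22800 J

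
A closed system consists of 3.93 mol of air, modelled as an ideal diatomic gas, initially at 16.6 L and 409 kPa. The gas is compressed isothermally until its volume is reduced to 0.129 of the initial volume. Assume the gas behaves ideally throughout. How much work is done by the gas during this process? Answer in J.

T₁ = P₁V₁/(nR) = 409×16.6/(3.93×8.314) = 208 K.
Isothermal: T stays 208 K; PV = const ⇒ V₂ = 2.14 L, P₂ = 3170 kPa.
W = nRT ln(V₂/V₁) = 3.93×8.314×208×ln(0.129) = -13900 J.

-13900 J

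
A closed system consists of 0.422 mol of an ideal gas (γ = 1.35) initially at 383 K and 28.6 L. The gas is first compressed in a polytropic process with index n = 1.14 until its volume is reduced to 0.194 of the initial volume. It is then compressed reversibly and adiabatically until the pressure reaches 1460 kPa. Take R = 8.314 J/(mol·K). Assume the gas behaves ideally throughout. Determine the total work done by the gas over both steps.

P₁ = nRT₁/V₁ = 0.422×8.314×383/28.6 = 47.0 kPa.
Step 1 — Polytropic n=1.14: T₂ = T₁(V₁/V₂)^(n−1) = 383×(5.15)^0.14 = 482 K; P₂ = P₁(V₁/V₂)^n = 305 kPa.
W = (P₁V₁−P₂V₂)/(n−1) = (47.0×28.6−305×5.55)/0.14 = -2480 J.
ΔU = nCvΔT = 0.422×23.8×(482−383) = 991 J.
Q = ΔU + W = -1490 J.
State after step 1: P = 305 kPa, V = 5.55 L, T = 482 K.
Step 2 — Adiabatic: T₂/T₁ = (P₂/P₁)^((γ−1)/γ) ⇒ T₂ = 482×(4.79)^0.259 = 723 K; V₂ = 1.74 L.
ΔU = nCvΔT = 0.422×23.8×(723−482) = 2420 J.
Q = 0 for an adiabatic process, so W = −ΔU = -2420 J.
Net over both steps: W = -4900 J, Q = -1490 J, ΔU = 3410 J.

-4900 J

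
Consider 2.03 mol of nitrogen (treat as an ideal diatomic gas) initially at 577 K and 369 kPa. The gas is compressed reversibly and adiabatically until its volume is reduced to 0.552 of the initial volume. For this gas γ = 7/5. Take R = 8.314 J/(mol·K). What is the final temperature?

V₁ = nRT₁/P₁ = 2.03×8.314×577/369 = 26.4 L.
Adiabatic: TV^(γ−1) = const ⇒ T₂ = 577×(1.81)^0.400 = 732 K; PV^γ = const ⇒ P₂ = 848 kPa.

732 K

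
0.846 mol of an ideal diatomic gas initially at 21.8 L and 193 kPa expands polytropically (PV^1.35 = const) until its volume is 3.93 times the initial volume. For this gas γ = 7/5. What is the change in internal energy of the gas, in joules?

T₁ = P₁V₁/(nR) = 193×21.8/(0.846×8.314) = 598 K.
Polytropic n=1.35: T₂ = T₁(V₁/V₂)^(n−1) = 598×(0.254)^0.35 = 371 K; P₂ = P₁(V₁/V₂)^n = 30.4 kPa.
For an ideal gas ΔU = nCvΔT with Cv = (5/2)R = 20.8 J/(mol·K).
ΔU = 0.846×20.8×(371−598) = -4000 J.

-4000 J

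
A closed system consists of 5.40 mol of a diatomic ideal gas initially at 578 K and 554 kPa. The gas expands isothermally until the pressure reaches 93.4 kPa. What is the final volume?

278 L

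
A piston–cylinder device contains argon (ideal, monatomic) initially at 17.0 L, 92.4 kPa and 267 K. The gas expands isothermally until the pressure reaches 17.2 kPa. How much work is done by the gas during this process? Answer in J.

2640 J

n = P₁V₁/(RT₁) = 92.4×17.0/(8.314×267) = 0.708 mol.
Isothermal: T stays 267 K; PV = const ⇒ V₂ = 91.3 L, P₂ = 17.2 kPa.
W = nRT ln(V₂/V₁) = 0.708×8.314×267×ln(5.37) = 2640 J.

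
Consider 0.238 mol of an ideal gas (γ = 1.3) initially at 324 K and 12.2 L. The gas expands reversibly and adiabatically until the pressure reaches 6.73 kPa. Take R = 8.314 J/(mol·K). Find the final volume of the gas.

59.3 L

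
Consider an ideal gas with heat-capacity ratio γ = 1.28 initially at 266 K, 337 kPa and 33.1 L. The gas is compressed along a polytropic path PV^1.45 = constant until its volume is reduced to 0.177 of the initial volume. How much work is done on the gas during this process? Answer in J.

n = P₁V₁/(RT₁) = 337×33.1/(8.314×266) = 5.04 mol.
Polytropic n=1.45: T₂ = T₁(V₁/V₂)^(n−1) = 266×(5.65)^0.45 = 580 K; P₂ = P₁(V₁/V₂)^n = 4150 kPa.
W = (P₁V₁−P₂V₂)/(n−1) = (337×33.1−4150×5.86)/0.45 = -29200 J.
Work done on the gas = −W_by = 29200 J.

29200 J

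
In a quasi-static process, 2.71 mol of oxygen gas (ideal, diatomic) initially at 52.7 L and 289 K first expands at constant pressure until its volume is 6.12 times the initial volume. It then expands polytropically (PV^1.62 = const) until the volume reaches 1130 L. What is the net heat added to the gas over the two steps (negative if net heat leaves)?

97600 J

P₁ = nRT₁/V₁ = 2.71×8.314×289/52.7 = 124 kPa.
Step 1 — Isobaric: P stays 124 kPa; V/T = const ⇒ T₂ = 1770 K, V₂ = 323 L.
W = PΔV = 124×(323−52.7) kPa·L = 33300 J.
ΔU = nCvΔT = 2.71×20.8×(1770−289) = 83300 J.
Q = ΔU + W = nCpΔT = 117000 J.
State after step 1: P = 124 kPa, V = 323 L, T = 1770 K.
Step 2 — Polytropic n=1.62: T₂ = T₁(V₁/V₂)^(n−1) = 1770×(0.285)^0.62 = 813 K; P₂ = P₁(V₁/V₂)^n = 16.2 kPa.
W = (P₁V₁−P₂V₂)/(n−1) = (124×323−16.2×1130)/0.62 = 34700 J.
ΔU = nCvΔT = 2.71×20.8×(813−1770) = -53800 J.
Q = ΔU + W = -19100 J.
Net over both steps: W = 68100 J, Q = 97600 J, ΔU = 29500 J.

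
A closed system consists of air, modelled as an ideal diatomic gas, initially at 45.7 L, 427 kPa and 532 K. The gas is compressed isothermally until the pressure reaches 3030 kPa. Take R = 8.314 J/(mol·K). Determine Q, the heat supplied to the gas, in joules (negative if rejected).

-38200 J

n = P₁V₁/(RT₁) = 427×45.7/(8.314×532) = 4.41 mol.
Isothermal: T stays 532 K; PV = const ⇒ V₂ = 6.44 L, P₂ = 3030 kPa.
ΔU = 0 (ideal gas, T constant).
W = nRT ln(V₂/V₁) = 4.41×8.314×532×ln(0.141) = -38200 J.
Q = ΔU + W = -38200 J.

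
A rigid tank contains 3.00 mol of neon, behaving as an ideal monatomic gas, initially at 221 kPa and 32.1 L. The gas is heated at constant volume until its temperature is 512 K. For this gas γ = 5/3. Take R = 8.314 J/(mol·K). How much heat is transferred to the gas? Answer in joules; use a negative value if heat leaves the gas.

T₁ = P₁V₁/(nR) = 221×32.1/(3.00×8.314) = 284 K.
Isochoric: V stays 32.1 L; P/T = const ⇒ T₂ = 512 K, P₂ = 398 kPa.
W = 0 (no volume change).
ΔU = nCvΔT = 3.00×12.5×(512−284) = 8510 J.
Q = ΔU = 8510 J.

8510 J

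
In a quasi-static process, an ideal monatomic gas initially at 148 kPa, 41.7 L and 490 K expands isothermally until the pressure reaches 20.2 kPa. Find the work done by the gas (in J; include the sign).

12300 J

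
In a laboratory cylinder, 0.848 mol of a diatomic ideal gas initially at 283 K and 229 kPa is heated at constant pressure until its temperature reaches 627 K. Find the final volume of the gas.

19.3 L

V₁ = nRT₁/P₁ = 0.848×8.314×283/229 = 8.71 L.
Isobaric: P stays 229 kPa; V/T = const ⇒ T₂ = 627 K, V₂ = 19.3 L.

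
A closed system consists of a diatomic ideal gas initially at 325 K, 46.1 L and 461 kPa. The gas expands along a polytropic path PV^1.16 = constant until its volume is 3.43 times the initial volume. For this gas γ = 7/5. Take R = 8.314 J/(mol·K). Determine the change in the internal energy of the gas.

n = P₁V₁/(RT₁) = 461×46.1/(8.314×325) = 7.87 mol.
Polytropic n=1.16: T₂ = T₁(V₁/V₂)^(n−1) = 325×(0.292)^0.16 = 267 K; P₂ = P₁(V₁/V₂)^n = 110 kPa.
For an ideal gas ΔU = nCvΔT with Cv = (5/2)R = 20.8 J/(mol·K).
ΔU = 7.87×20.8×(267−325) = -9510 J.

-9510 J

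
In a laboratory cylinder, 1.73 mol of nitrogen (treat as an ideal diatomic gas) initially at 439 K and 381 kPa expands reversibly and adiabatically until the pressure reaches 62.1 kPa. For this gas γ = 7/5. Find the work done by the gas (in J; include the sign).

6380 J

V₁ = nRT₁/P₁ = 1.73×8.314×439/381 = 16.6 L.
Adiabatic: T₂/T₁ = (P₂/P₁)^((γ−1)/γ) ⇒ T₂ = 439×(0.163)^0.286 = 261 K; V₂ = 60.6 L.
ΔU = nCvΔT = 1.73×20.8×(261−439) = -6380 J.
Q = 0 for an adiabatic process, so W = −ΔU = 6380 J.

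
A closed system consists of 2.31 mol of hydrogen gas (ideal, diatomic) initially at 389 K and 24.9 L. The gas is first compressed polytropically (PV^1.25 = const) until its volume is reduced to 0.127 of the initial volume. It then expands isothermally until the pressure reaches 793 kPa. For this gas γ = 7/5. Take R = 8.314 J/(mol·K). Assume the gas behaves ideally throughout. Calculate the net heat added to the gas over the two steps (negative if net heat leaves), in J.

P₁ = nRT₁/V₁ = 2.31×8.314×389/24.9 = 300 kPa.
Step 1 — Polytropic n=1.25: T₂ = T₁(V₁/V₂)^(n−1) = 389×(7.87)^0.25 = 652 K; P₂ = P₁(V₁/V₂)^n = 3960 kPa.
W = (P₁V₁−P₂V₂)/(n−1) = (300×24.9−3960×3.16)/0.25 = -20200 J.
ΔU = nCvΔT = 2.31×20.8×(652−389) = 12600 J.
Q = ΔU + W = -7570 J.
State after step 1: P = 3960 kPa, V = 3.16 L, T = 652 K.
Step 2 — Isothermal: T stays 652 K; PV = const ⇒ V₂ = 15.8 L, P₂ = 793 kPa.
ΔU = 0 (ideal gas, T constant).
W = nRT ln(V₂/V₁) = 2.31×8.314×652×ln(4.99) = 20100 J.
Q = ΔU + W = 20100 J.
Net over both steps: W = -57.5 J, Q = 12600 J, ΔU = 12600 J.

12600 J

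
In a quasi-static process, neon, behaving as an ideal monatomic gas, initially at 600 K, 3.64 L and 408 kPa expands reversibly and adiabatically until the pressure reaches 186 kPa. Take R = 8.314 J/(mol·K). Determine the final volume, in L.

5.83 L

Adiabatic: T₂/T₁ = (P₂/P₁)^((γ−1)/γ) ⇒ T₂ = 600×(0.456)^0.400 = 438 K; V₂ = 5.83 L.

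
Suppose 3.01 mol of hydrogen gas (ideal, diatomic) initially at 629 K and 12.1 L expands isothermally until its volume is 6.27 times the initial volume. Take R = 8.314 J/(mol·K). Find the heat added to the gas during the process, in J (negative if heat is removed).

P₁ = nRT₁/V₁ = 3.01×8.314×629/12.1 = 1300 kPa.
Isothermal: T stays 629 K; PV = const ⇒ V₂ = 75.9 L, P₂ = 207 kPa.
ΔU = 0 (ideal gas, T constant).
W = nRT ln(V₂/V₁) = 3.01×8.314×629×ln(6.27) = 28900 J.
Q = ΔU + W = 28900 J.

28900 J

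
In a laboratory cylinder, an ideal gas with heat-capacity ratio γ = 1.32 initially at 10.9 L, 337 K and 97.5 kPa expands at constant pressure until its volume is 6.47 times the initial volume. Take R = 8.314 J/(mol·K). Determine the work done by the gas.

5810 J

n = P₁V₁/(RT₁) = 97.5×10.9/(8.314×337) = 0.379 mol.
Isobaric: P stays 97.5 kPa; V/T = const ⇒ T₂ = 2180 K, V₂ = 70.5 L.
W = PΔV = 97.5×(70.5−10.9) kPa·L = 5810 J.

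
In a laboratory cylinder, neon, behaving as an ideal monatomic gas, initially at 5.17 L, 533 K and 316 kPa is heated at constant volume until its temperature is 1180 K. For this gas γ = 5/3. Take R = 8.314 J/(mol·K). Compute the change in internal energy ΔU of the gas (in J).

2970 J

n = P₁V₁/(RT₁) = 316×5.17/(8.314×533) = 0.369 mol.
Isochoric: V stays 5.17 L; P/T = const ⇒ T₂ = 1180 K, P₂ = 700 kPa.
For an ideal gas ΔU = nCvΔT with Cv = (3/2)R = 12.5 J/(mol·K).
ΔU = 0.369×12.5×(1180−533) = 2970 J.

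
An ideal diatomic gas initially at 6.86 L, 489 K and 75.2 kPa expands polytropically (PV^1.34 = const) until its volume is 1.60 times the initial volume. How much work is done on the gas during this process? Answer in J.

-224 J

n = P₁V₁/(RT₁) = 75.2×6.86/(8.314×489) = 0.127 mol.
Polytropic n=1.34: T₂ = T₁(V₁/V₂)^(n−1) = 489×(0.625)^0.34 = 417 K; P₂ = P₁(V₁/V₂)^n = 40.1 kPa.
W = (P₁V₁−P₂V₂)/(n−1) = (75.2×6.86−40.1×11.0)/0.34 = 224 J.
Work done on the gas = −W_by = -224 J.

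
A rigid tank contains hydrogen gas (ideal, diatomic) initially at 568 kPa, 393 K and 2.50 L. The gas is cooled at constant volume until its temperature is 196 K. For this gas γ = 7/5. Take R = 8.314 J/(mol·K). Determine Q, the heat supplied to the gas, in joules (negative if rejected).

-1780 J

n = P₁V₁/(RT₁) = 568×2.50/(8.314×393) = 0.435 mol.
Isochoric: V stays 2.50 L; P/T = const ⇒ T₂ = 196 K, P₂ = 283 kPa.
W = 0 (no volume change).
ΔU = nCvΔT = 0.435×20.8×(196−393) = -1780 J.
Q = ΔU = -1780 J.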